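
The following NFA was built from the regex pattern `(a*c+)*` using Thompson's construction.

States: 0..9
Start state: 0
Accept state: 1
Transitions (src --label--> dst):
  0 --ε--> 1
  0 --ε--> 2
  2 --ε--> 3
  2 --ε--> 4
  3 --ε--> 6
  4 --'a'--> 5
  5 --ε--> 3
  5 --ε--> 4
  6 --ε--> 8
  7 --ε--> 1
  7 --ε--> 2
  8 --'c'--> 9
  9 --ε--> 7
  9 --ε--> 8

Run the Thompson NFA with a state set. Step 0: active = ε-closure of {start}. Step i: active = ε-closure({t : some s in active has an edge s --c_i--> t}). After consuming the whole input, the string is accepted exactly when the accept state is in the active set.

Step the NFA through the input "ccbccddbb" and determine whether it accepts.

Answer: REJECT

Derivation:
initial (ε-close {0}): {0,1,2,3,4,6,8}
'c' @ 1: {1,2,3,4,6,7,8,9}  [accepting]
'c' @ 2: {1,2,3,4,6,7,8,9}  [accepting]
'b' @ 3: {}  — state set empty
rest 'ccddbb' ignored (set empty)
after full input: {}  (accept=1 not in)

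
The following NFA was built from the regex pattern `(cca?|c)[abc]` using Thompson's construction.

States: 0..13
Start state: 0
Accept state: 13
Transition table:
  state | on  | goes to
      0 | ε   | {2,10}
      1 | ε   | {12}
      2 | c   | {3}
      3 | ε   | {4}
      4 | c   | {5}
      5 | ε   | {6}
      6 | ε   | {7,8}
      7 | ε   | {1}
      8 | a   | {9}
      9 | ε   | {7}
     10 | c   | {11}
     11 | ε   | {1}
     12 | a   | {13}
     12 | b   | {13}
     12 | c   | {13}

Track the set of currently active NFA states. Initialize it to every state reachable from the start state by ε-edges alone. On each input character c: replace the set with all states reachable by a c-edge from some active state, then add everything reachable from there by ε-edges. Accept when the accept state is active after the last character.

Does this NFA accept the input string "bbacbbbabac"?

Answer: REJECT

Trace:
start: ε-closure({0}) = {0,2,10}
'b' @ 1: {}  — state set empty
rest 'bacbbbabac' ignored (set empty)
final: {}; accept 13 not in set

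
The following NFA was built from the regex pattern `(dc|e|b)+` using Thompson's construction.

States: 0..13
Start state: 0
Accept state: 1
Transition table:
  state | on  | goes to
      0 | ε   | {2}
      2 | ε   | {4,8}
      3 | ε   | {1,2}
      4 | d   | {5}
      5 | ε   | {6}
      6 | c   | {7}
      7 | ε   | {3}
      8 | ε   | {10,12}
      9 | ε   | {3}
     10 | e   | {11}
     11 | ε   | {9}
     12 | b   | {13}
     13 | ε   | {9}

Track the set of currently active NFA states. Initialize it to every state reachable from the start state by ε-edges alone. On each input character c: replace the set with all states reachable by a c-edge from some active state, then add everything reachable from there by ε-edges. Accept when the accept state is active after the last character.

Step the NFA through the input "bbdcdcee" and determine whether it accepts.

Answer: ACCEPT

Trace:
start: ε-closure({0}) = {0,2,4,8,10,12}
'b' @ 1: {1,2,3,4,8,9,10,12,13}  [accepting]
'b' @ 2: {1,2,3,4,8,9,10,12,13}  [accepting]
'd' @ 3: {5,6}
'c' @ 4: {1,2,3,4,7,8,10,12}  [accepting]
'd' @ 5: {5,6}
'c' @ 6: {1,2,3,4,7,8,10,12}  [accepting]
'e' @ 7: {1,2,3,4,8,9,10,11,12}  [accepting]
'e' @ 8: {1,2,3,4,8,9,10,11,12}  [accepting]
end set {1,2,3,4,8,9,10,11,12} — state 1 in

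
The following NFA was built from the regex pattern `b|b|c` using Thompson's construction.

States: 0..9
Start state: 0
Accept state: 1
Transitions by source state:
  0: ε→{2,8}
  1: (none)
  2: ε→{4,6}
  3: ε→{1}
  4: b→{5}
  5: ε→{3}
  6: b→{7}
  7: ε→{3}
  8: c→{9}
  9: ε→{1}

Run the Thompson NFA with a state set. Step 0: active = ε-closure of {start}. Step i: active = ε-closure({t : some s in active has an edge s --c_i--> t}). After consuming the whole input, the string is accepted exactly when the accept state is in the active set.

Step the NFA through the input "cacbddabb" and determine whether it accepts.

start: ε-closure({0}) = {0,2,4,6,8}
'c' @ 1: {1,9}  [accepting]
'a' @ 2: {}  — dead — no transitions
rest 'cbddabb' ignored (set empty)
end set {} — state 1 not in

Answer: REJECT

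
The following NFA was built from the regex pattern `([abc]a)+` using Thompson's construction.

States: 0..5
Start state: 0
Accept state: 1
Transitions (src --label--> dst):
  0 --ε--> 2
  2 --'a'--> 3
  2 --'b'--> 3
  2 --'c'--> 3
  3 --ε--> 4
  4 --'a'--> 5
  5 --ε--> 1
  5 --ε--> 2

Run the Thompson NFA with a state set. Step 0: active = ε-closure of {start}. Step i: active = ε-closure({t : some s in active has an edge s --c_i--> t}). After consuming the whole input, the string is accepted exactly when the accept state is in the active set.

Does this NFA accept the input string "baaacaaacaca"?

S₀ = ε-closure({0}) = {0,2}
'b' @ 1: {3,4}
'a' @ 2: {1,2,5}  (accept∈set)
'a' @ 3: {3,4}
'a' @ 4: {1,2,5}  (accept∈set)
'c' @ 5: {3,4}
'a' @ 6: {1,2,5}  (accept∈set)
'a' @ 7: {3,4}
'a' @ 8: {1,2,5}  (accept∈set)
'c' @ 9: {3,4}
'a' @ 10: {1,2,5}  (accept∈set)
'c' @ 11: {3,4}
'a' @ 12: {1,2,5}  (accept∈set)
after full input: {1,2,5}  (accept=1 in)

Answer: ACCEPT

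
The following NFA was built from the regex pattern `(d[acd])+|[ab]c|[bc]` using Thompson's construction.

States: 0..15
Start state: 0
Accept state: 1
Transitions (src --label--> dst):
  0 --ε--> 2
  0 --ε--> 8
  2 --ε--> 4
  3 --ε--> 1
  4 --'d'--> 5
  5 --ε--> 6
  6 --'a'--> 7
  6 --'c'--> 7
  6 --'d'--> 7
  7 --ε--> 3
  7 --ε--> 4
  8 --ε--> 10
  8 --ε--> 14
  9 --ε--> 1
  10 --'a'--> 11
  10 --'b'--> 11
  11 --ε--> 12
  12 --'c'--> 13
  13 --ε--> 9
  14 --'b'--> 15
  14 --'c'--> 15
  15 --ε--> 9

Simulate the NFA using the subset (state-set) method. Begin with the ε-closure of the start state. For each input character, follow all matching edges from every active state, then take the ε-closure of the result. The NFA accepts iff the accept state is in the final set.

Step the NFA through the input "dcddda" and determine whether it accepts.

start: ε-closure({0}) = {0,2,4,8,10,14}
'd' @ 1: {5,6}
'c' @ 2: {1,3,4,7}  ✓accept
'd' @ 3: {5,6}
'd' @ 4: {1,3,4,7}  ✓accept
'd' @ 5: {5,6}
'a' @ 6: {1,3,4,7}  ✓accept
end set {1,3,4,7} — state 1 in

Answer: ACCEPT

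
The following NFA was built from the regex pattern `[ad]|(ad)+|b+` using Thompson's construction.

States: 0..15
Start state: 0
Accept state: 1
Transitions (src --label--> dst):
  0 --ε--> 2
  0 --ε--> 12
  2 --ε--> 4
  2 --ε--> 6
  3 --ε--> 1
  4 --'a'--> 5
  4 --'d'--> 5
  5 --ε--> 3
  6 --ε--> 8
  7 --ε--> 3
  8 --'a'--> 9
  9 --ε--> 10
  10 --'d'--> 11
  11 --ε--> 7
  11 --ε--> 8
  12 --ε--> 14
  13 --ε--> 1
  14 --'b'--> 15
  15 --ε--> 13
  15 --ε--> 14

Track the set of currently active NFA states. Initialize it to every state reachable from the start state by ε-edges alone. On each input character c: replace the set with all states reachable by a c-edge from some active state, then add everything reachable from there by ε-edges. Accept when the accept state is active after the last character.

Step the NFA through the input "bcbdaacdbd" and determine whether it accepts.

Answer: REJECT

Trace:
start: ε-closure({0}) = {0,2,4,6,8,12,14}
'b' @ 1: {1,13,14,15}  [accepting]
'c' @ 2: {}  — no active states
rest 'bdaacdbd' ignored (set empty)
final: {}; accept 1 not in set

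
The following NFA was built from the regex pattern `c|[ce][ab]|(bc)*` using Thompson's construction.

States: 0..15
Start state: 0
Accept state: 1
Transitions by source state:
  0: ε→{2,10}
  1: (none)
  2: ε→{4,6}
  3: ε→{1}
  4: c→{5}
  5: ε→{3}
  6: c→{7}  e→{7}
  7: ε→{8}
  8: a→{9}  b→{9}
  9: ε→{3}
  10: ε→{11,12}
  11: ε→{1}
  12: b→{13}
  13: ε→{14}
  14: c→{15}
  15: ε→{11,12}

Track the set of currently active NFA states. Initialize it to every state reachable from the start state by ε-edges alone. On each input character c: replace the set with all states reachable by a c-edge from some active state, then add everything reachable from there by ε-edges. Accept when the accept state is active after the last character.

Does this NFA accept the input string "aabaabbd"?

start: ε-closure({0}) = {0,1,2,4,6,10,11,12}
'a' @ 1: {}  — state set empty
rest 'abaabbd' ignored (set empty)
end set {} — state 1 not in

Answer: REJECT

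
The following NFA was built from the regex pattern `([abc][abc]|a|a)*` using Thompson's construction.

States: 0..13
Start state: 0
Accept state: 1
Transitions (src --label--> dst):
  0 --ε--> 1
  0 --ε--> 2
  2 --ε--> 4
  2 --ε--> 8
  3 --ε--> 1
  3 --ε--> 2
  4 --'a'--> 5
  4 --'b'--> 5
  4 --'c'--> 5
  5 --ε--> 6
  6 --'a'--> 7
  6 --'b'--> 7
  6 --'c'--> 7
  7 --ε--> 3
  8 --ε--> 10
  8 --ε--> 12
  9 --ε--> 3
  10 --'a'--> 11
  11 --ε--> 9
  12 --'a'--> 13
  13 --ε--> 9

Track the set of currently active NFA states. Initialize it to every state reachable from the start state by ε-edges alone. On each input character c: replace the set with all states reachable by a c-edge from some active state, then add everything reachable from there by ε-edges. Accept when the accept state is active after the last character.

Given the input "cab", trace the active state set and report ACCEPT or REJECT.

start: ε-closure({0}) = {0,1,2,4,8,10,12}
'c' @ 1: {5,6}
'a' @ 2: {1,2,3,4,7,8,10,12}  [accepting]
'b' @ 3: {5,6}
end set {5,6} — state 1 not in

Answer: REJECT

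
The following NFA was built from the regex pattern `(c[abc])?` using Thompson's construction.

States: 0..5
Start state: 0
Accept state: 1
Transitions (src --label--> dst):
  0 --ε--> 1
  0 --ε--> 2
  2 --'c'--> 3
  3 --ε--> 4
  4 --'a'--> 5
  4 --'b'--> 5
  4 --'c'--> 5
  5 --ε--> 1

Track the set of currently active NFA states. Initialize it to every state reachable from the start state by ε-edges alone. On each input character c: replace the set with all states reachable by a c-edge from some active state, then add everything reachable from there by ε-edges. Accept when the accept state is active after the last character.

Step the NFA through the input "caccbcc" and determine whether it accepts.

start: ε-closure({0}) = {0,1,2}
'c' @ 1: {3,4}
'a' @ 2: {1,5}  ✓accept
'c' @ 3: {}  — no active states
rest 'cbcc' ignored (set empty)
end set {} — state 1 not in

Answer: REJECT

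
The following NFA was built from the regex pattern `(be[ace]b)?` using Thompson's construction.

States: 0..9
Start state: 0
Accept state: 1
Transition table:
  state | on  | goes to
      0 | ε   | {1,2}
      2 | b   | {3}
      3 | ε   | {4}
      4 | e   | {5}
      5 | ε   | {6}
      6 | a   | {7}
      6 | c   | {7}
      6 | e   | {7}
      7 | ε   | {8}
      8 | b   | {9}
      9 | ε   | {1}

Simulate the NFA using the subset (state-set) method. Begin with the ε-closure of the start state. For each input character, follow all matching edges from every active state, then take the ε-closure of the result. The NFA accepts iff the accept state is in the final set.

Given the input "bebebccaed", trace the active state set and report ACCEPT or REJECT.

Answer: REJECT

Steps:
start: ε-closure({0}) = {0,1,2}
'b' @ 1: {3,4}
'e' @ 2: {5,6}
'b' @ 3: {}  — state set empty
rest 'ebccaed' ignored (set empty)
final: {}; accept 1 not in set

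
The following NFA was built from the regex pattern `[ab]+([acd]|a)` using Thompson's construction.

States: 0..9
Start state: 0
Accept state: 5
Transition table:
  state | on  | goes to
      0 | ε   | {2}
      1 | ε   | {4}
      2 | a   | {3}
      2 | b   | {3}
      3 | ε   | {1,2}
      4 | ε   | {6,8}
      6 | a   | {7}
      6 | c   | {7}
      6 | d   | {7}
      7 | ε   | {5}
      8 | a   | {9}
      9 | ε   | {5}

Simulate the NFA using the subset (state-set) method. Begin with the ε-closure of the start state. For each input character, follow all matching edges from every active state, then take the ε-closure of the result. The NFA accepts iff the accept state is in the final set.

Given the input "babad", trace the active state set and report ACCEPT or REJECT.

Answer: ACCEPT

Derivation:
S₀ = ε-closure({0}) = {0,2}
'b' @ 1: {1,2,3,4,6,8}
'a' @ 2: {1,2,3,4,5,6,7,8,9}  (accept∈set)
'b' @ 3: {1,2,3,4,6,8}
'a' @ 4: {1,2,3,4,5,6,7,8,9}  (accept∈set)
'd' @ 5: {5,7}  (accept∈set)
final: {5,7}; accept 5 in set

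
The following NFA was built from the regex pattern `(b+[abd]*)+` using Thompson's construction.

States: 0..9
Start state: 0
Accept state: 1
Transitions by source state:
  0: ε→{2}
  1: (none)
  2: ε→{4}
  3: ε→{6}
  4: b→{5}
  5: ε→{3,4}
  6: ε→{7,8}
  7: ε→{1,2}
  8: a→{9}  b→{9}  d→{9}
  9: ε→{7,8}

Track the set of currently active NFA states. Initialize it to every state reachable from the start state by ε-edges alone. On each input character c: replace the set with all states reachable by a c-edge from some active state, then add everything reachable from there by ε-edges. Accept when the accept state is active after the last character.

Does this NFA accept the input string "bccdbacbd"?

S₀ = ε-closure({0}) = {0,2,4}
'b' @ 1: {1,2,3,4,5,6,7,8}  [accepting]
'c' @ 2: {}  — state set empty
rest 'cdbacbd' ignored (set empty)
end set {} — state 1 not in

Answer: REJECT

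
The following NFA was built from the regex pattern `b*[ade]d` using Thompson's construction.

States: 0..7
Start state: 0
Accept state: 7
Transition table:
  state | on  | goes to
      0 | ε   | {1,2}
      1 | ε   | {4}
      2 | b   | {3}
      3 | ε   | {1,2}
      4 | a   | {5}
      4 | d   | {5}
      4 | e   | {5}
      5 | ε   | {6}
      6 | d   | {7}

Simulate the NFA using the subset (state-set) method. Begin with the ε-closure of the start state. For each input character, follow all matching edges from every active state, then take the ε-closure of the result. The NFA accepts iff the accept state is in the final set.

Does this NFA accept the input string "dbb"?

S₀ = ε-closure({0}) = {0,1,2,4}
'd' @ 1: {5,6}
'b' @ 2: {}  — no active states
rest 'b' ignored (set empty)
after full input: {}  (accept=7 not in)

Answer: REJECT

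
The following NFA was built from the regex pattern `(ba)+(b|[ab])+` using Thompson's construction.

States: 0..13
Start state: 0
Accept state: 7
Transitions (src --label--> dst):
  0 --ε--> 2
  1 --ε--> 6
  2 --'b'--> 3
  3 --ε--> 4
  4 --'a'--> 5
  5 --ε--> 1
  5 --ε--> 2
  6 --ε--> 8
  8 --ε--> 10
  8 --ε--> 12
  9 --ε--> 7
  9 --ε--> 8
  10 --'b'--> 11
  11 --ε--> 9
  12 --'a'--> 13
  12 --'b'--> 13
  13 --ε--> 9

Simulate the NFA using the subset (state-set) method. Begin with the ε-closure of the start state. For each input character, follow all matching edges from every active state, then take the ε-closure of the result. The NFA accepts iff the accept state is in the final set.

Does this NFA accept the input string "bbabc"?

Answer: REJECT

Derivation:
S₀ = ε-closure({0}) = {0,2}
'b' @ 1: {3,4}
'b' @ 2: {}  — state set empty
rest 'abc' ignored (set empty)
end set {} — state 7 not in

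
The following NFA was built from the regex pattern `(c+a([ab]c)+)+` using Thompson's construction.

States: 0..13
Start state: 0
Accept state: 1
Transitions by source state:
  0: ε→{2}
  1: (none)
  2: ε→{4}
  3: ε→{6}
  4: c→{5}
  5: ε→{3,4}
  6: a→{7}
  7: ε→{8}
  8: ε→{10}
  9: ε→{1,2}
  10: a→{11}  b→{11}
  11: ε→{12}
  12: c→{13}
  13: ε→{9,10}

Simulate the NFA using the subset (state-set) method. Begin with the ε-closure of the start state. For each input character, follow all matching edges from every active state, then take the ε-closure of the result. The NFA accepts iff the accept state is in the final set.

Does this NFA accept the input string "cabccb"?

Answer: REJECT

Steps:
S₀ = ε-closure({0}) = {0,2,4}
'c' @ 1: {3,4,5,6}
'a' @ 2: {7,8,10}
'b' @ 3: {11,12}
'c' @ 4: {1,2,4,9,10,13}  ✓accept
'c' @ 5: {3,4,5,6}
'b' @ 6: {}  — no active states
end set {} — state 1 not in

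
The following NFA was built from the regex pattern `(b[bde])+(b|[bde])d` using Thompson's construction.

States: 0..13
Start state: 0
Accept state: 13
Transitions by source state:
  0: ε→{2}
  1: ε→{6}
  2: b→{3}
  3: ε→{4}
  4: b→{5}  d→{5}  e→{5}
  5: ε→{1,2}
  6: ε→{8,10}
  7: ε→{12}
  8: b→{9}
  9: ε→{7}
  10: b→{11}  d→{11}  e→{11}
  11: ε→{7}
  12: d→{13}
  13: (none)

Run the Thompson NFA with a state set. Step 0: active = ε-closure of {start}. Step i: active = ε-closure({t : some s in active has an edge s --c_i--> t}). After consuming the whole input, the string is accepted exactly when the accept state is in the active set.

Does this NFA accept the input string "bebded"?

Answer: ACCEPT

Derivation:
start: ε-closure({0}) = {0,2}
'b' @ 1: {3,4}
'e' @ 2: {1,2,5,6,8,10}
'b' @ 3: {3,4,7,9,11,12}
'd' @ 4: {1,2,5,6,8,10,13}  [accepting]
'e' @ 5: {7,11,12}
'd' @ 6: {13}  [accepting]
final: {13}; accept 13 in set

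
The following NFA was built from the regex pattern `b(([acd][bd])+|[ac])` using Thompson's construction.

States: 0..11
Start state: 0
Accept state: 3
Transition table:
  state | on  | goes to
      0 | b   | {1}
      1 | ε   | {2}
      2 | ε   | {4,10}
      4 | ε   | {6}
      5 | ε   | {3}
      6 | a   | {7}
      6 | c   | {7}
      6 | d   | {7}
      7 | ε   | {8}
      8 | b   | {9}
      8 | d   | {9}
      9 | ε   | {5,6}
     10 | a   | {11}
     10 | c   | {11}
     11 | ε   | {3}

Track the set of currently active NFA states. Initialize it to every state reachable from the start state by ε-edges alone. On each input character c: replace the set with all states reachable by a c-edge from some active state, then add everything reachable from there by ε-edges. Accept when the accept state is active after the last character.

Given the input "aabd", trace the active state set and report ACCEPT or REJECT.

start: ε-closure({0}) = {0}
'a' @ 1: {}  — state set empty
rest 'abd' ignored (set empty)
final: {}; accept 3 not in set

Answer: REJECT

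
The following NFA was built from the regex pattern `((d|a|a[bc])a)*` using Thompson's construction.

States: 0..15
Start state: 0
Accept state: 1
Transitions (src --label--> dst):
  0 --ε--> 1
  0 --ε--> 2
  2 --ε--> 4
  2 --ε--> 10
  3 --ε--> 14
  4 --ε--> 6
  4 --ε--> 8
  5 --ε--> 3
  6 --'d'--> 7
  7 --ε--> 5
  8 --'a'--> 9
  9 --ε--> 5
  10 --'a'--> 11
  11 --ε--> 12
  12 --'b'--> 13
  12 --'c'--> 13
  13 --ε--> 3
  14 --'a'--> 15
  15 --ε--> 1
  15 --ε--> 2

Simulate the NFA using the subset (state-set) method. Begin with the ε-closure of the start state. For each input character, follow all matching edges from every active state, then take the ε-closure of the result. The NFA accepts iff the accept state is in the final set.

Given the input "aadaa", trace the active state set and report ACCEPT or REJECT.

Answer: REJECT

Steps:
S₀ = ε-closure({0}) = {0,1,2,4,6,8,10}
'a' @ 1: {3,5,9,11,12,14}
'a' @ 2: {1,2,4,6,8,10,15}  [accepting]
'd' @ 3: {3,5,7,14}
'a' @ 4: {1,2,4,6,8,10,15}  [accepting]
'a' @ 5: {3,5,9,11,12,14}
end set {3,5,9,11,12,14} — state 1 not in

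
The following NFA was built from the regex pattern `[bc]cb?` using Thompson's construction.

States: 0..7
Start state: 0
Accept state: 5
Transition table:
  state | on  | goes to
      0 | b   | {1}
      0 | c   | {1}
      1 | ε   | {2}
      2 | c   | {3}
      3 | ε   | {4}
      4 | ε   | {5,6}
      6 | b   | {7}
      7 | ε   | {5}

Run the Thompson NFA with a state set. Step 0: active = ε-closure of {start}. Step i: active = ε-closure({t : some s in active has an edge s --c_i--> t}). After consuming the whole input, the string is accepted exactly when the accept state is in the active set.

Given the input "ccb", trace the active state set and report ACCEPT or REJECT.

Answer: ACCEPT

Trace:
initial (ε-close {0}): {0}
'c' @ 1: {1,2}
'c' @ 2: {3,4,5,6}  [accepting]
'b' @ 3: {5,7}  [accepting]
final: {5,7}; accept 5 in set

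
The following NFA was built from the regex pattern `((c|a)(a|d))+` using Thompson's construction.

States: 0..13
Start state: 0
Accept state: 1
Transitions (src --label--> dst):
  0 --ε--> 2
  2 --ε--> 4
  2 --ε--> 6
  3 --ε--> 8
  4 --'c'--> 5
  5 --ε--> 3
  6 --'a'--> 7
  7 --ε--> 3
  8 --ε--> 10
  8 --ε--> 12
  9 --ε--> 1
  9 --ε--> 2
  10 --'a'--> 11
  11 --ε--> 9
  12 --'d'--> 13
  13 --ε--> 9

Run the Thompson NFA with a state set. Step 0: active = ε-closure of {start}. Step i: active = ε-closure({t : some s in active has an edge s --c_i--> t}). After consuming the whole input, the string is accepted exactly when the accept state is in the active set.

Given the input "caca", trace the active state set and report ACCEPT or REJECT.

Answer: ACCEPT

Steps:
initial (ε-close {0}): {0,2,4,6}
'c' @ 1: {3,5,8,10,12}
'a' @ 2: {1,2,4,6,9,11}  (accept∈set)
'c' @ 3: {3,5,8,10,12}
'a' @ 4: {1,2,4,6,9,11}  (accept∈set)
after full input: {1,2,4,6,9,11}  (accept=1 in)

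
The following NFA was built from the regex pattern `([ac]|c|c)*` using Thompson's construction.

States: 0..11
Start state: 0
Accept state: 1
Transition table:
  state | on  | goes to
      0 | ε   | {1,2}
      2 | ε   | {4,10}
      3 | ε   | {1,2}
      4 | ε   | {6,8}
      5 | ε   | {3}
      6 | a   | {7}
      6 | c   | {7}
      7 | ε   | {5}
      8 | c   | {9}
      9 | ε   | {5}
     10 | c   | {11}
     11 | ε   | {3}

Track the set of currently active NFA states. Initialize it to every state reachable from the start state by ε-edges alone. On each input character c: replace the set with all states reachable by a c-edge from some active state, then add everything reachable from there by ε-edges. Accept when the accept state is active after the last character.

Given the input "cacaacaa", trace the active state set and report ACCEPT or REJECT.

S₀ = ε-closure({0}) = {0,1,2,4,6,8,10}
'c' @ 1: {1,2,3,4,5,6,7,8,9,10,11}  ✓accept
'a' @ 2: {1,2,3,4,5,6,7,8,10}  ✓accept
'c' @ 3: {1,2,3,4,5,6,7,8,9,10,11}  ✓accept
'a' @ 4: {1,2,3,4,5,6,7,8,10}  ✓accept
'a' @ 5: {1,2,3,4,5,6,7,8,10}  ✓accept
'c' @ 6: {1,2,3,4,5,6,7,8,9,10,11}  ✓accept
'a' @ 7: {1,2,3,4,5,6,7,8,10}  ✓accept
'a' @ 8: {1,2,3,4,5,6,7,8,10}  ✓accept
after full input: {1,2,3,4,5,6,7,8,10}  (accept=1 in)

Answer: ACCEPT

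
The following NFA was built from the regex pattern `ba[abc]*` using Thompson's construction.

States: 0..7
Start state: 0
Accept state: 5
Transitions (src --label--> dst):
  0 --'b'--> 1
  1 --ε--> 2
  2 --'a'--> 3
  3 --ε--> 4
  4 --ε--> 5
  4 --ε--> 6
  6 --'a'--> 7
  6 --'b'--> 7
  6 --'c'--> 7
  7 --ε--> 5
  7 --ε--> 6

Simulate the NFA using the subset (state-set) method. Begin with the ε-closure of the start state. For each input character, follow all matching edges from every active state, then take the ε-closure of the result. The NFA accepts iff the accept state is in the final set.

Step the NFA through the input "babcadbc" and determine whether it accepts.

initial (ε-close {0}): {0}
'b' @ 1: {1,2}
'a' @ 2: {3,4,5,6}  (accept∈set)
'b' @ 3: {5,6,7}  (accept∈set)
'c' @ 4: {5,6,7}  (accept∈set)
'a' @ 5: {5,6,7}  (accept∈set)
'd' @ 6: {}  — state set empty
rest 'bc' ignored (set empty)
after full input: {}  (accept=5 not in)

Answer: REJECT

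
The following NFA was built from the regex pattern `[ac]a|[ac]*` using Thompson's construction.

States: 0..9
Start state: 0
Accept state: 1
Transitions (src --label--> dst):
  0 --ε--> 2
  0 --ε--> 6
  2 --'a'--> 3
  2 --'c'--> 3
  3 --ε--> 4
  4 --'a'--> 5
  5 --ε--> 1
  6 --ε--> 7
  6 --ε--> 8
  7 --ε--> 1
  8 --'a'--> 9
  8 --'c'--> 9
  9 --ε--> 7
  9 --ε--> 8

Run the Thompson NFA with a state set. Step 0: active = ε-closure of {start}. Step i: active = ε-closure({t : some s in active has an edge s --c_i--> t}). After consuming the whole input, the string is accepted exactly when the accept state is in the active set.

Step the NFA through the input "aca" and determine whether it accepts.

S₀ = ε-closure({0}) = {0,1,2,6,7,8}
'a' @ 1: {1,3,4,7,8,9}  (accept∈set)
'c' @ 2: {1,7,8,9}  (accept∈set)
'a' @ 3: {1,7,8,9}  (accept∈set)
final: {1,7,8,9}; accept 1 in set

Answer: ACCEPT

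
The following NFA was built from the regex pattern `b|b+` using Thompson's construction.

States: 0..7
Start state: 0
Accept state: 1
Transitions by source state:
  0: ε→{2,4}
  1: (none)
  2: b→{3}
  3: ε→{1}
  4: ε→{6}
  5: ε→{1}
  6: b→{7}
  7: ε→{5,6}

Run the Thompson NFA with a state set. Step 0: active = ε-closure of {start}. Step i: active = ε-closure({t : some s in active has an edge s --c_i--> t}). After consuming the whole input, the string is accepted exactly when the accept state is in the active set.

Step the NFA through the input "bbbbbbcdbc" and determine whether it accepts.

S₀ = ε-closure({0}) = {0,2,4,6}
'b' @ 1: {1,3,5,6,7}  (accept∈set)
'b' @ 2: {1,5,6,7}  (accept∈set)
'b' @ 3: {1,5,6,7}  (accept∈set)
'b' @ 4: {1,5,6,7}  (accept∈set)
'b' @ 5: {1,5,6,7}  (accept∈set)
'b' @ 6: {1,5,6,7}  (accept∈set)
'c' @ 7: {}  — dead — no transitions
rest 'dbc' ignored (set empty)
final: {}; accept 1 not in set

Answer: REJECT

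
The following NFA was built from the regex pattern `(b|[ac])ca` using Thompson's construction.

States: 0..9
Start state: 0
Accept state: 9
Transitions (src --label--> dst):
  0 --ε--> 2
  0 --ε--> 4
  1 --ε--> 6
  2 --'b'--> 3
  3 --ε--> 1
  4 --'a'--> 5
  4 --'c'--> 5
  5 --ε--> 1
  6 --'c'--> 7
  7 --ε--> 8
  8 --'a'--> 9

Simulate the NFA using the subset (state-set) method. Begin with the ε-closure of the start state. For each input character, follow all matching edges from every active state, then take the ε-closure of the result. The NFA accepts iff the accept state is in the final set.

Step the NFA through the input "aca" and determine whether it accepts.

Answer: ACCEPT

Derivation:
initial (ε-close {0}): {0,2,4}
'a' @ 1: {1,5,6}
'c' @ 2: {7,8}
'a' @ 3: {9}  (accept∈set)
after full input: {9}  (accept=9 in)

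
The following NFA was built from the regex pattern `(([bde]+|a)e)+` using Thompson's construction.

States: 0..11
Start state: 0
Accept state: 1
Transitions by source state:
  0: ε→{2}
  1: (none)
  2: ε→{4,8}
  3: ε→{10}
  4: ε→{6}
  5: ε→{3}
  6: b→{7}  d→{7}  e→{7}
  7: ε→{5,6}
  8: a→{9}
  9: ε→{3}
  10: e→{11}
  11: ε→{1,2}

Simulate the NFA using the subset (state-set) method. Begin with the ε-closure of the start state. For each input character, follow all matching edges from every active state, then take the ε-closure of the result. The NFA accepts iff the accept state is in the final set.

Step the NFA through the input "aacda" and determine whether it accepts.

start: ε-closure({0}) = {0,2,4,6,8}
'a' @ 1: {3,9,10}
'a' @ 2: {}  — state set empty
rest 'cda' ignored (set empty)
final: {}; accept 1 not in set

Answer: REJECT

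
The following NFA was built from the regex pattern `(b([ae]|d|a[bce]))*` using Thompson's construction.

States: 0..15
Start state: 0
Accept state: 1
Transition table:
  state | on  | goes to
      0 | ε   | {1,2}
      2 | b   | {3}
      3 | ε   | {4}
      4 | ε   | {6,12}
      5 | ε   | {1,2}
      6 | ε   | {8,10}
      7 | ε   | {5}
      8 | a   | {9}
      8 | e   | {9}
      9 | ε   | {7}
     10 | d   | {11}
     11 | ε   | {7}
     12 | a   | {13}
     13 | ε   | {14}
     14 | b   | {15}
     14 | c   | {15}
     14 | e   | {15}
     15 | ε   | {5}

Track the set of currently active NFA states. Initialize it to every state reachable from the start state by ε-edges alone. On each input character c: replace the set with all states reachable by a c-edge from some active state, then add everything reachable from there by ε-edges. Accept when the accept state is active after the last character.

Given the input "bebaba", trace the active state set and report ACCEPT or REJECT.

S₀ = ε-closure({0}) = {0,1,2}
'b' @ 1: {3,4,6,8,10,12}
'e' @ 2: {1,2,5,7,9}  [accepting]
'b' @ 3: {3,4,6,8,10,12}
'a' @ 4: {1,2,5,7,9,13,14}  [accepting]
'b' @ 5: {1,2,3,4,5,6,8,10,12,15}  [accepting]
'a' @ 6: {1,2,5,7,9,13,14}  [accepting]
final: {1,2,5,7,9,13,14}; accept 1 in set

Answer: ACCEPT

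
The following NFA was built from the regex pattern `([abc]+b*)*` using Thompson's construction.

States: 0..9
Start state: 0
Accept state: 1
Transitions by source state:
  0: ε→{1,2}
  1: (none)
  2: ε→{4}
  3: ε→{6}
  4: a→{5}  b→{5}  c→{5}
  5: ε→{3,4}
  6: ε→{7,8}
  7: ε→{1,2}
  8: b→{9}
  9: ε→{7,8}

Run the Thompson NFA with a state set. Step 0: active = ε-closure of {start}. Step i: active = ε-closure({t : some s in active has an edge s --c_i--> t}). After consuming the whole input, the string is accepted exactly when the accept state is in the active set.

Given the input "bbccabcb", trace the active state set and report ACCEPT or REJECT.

Answer: ACCEPT

Steps:
initial (ε-close {0}): {0,1,2,4}
'b' @ 1: {1,2,3,4,5,6,7,8}  ✓accept
'b' @ 2: {1,2,3,4,5,6,7,8,9}  ✓accept
'c' @ 3: {1,2,3,4,5,6,7,8}  ✓accept
'c' @ 4: {1,2,3,4,5,6,7,8}  ✓accept
'a' @ 5: {1,2,3,4,5,6,7,8}  ✓accept
'b' @ 6: {1,2,3,4,5,6,7,8,9}  ✓accept
'c' @ 7: {1,2,3,4,5,6,7,8}  ✓accept
'b' @ 8: {1,2,3,4,5,6,7,8,9}  ✓accept
end set {1,2,3,4,5,6,7,8,9} — state 1 in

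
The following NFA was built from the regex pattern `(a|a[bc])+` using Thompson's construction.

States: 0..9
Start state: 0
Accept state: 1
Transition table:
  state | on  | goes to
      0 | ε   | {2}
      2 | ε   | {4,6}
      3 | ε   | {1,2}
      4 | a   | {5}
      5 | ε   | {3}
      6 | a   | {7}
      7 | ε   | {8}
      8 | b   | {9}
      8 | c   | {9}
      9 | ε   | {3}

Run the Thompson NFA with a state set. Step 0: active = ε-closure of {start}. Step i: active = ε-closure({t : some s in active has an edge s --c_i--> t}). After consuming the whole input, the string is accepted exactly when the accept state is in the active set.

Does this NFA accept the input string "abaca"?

start: ε-closure({0}) = {0,2,4,6}
'a' @ 1: {1,2,3,4,5,6,7,8}  (accept∈set)
'b' @ 2: {1,2,3,4,6,9}  (accept∈set)
'a' @ 3: {1,2,3,4,5,6,7,8}  (accept∈set)
'c' @ 4: {1,2,3,4,6,9}  (accept∈set)
'a' @ 5: {1,2,3,4,5,6,7,8}  (accept∈set)
end set {1,2,3,4,5,6,7,8} — state 1 in

Answer: ACCEPT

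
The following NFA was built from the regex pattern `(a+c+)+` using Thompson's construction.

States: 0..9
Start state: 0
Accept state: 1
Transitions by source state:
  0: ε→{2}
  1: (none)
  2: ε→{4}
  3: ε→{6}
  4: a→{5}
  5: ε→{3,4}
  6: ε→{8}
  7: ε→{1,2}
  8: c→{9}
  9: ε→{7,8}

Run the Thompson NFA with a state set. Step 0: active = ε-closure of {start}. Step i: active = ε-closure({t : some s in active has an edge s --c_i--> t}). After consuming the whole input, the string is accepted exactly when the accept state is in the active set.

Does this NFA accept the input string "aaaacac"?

Answer: ACCEPT

Steps:
initial (ε-close {0}): {0,2,4}
'a' @ 1: {3,4,5,6,8}
'a' @ 2: {3,4,5,6,8}
'a' @ 3: {3,4,5,6,8}
'a' @ 4: {3,4,5,6,8}
'c' @ 5: {1,2,4,7,8,9}  ✓accept
'a' @ 6: {3,4,5,6,8}
'c' @ 7: {1,2,4,7,8,9}  ✓accept
end set {1,2,4,7,8,9} — state 1 in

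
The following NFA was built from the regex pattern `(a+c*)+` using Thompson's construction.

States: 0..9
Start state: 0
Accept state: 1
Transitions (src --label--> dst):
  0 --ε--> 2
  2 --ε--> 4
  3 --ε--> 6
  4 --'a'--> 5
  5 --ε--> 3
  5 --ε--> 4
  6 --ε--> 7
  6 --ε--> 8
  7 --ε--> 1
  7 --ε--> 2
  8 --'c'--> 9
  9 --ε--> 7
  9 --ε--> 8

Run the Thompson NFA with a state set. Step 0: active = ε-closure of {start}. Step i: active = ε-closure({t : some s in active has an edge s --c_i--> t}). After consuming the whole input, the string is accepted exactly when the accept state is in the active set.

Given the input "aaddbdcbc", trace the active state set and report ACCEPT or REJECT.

Answer: REJECT

Derivation:
S₀ = ε-closure({0}) = {0,2,4}
'a' @ 1: {1,2,3,4,5,6,7,8}  (accept∈set)
'a' @ 2: {1,2,3,4,5,6,7,8}  (accept∈set)
'd' @ 3: {}  — state set empty
rest 'dbdcbc' ignored (set empty)
after full input: {}  (accept=1 not in)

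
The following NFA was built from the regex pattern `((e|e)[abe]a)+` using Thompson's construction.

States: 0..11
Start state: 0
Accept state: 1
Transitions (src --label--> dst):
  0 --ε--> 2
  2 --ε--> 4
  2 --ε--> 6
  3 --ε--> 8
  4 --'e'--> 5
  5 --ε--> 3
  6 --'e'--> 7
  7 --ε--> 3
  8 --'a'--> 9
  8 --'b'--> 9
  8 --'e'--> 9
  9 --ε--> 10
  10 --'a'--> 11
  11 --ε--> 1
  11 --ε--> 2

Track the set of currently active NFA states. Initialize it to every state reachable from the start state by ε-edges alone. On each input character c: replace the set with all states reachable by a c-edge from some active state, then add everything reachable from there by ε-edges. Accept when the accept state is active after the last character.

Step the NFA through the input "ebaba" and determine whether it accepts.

Answer: REJECT

Trace:
start: ε-closure({0}) = {0,2,4,6}
'e' @ 1: {3,5,7,8}
'b' @ 2: {9,10}
'a' @ 3: {1,2,4,6,11}  [accepting]
'b' @ 4: {}  — state set empty
rest 'a' ignored (set empty)
end set {} — state 1 not in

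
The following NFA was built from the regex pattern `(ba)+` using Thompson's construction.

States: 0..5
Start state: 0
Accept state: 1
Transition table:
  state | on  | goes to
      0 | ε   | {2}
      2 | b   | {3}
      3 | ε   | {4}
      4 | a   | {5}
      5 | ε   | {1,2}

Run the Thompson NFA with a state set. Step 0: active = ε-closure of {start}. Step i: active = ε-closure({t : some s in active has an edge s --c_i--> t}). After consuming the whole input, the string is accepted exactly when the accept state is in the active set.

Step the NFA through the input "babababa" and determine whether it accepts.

initial (ε-close {0}): {0,2}
'b' @ 1: {3,4}
'a' @ 2: {1,2,5}  ✓accept
'b' @ 3: {3,4}
'a' @ 4: {1,2,5}  ✓accept
'b' @ 5: {3,4}
'a' @ 6: {1,2,5}  ✓accept
'b' @ 7: {3,4}
'a' @ 8: {1,2,5}  ✓accept
end set {1,2,5} — state 1 in

Answer: ACCEPT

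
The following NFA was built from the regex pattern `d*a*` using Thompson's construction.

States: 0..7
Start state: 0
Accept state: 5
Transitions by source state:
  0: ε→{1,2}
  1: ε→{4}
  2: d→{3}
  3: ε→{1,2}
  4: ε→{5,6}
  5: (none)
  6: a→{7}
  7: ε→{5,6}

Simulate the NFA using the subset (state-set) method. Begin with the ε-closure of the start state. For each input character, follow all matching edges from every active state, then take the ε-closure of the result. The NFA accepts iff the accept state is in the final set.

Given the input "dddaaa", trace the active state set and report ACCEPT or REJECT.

start: ε-closure({0}) = {0,1,2,4,5,6}
'd' @ 1: {1,2,3,4,5,6}  [accepting]
'd' @ 2: {1,2,3,4,5,6}  [accepting]
'd' @ 3: {1,2,3,4,5,6}  [accepting]
'a' @ 4: {5,6,7}  [accepting]
'a' @ 5: {5,6,7}  [accepting]
'a' @ 6: {5,6,7}  [accepting]
after full input: {5,6,7}  (accept=5 in)

Answer: ACCEPT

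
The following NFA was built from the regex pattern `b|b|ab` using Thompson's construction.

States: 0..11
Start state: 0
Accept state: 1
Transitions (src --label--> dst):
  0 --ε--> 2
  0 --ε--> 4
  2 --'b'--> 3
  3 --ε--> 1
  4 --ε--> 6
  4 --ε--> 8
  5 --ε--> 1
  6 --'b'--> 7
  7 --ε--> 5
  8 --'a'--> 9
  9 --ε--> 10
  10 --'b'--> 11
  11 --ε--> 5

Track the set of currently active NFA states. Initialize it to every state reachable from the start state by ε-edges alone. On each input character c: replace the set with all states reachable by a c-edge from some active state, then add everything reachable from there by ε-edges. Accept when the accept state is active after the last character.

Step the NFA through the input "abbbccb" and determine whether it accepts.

Answer: REJECT

Steps:
S₀ = ε-closure({0}) = {0,2,4,6,8}
'a' @ 1: {9,10}
'b' @ 2: {1,5,11}  ✓accept
'b' @ 3: {}  — dead — no transitions
rest 'bccb' ignored (set empty)
end set {} — state 1 not in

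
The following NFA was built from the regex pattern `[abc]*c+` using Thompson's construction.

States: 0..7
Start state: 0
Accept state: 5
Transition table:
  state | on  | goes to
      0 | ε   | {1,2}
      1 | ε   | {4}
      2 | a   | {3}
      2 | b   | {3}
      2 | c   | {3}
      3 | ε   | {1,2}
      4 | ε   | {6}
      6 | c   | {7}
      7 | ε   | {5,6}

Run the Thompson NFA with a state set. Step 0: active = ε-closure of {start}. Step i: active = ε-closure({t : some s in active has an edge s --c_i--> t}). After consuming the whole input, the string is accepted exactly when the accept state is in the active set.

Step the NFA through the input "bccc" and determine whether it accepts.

start: ε-closure({0}) = {0,1,2,4,6}
'b' @ 1: {1,2,3,4,6}
'c' @ 2: {1,2,3,4,5,6,7}  (accept∈set)
'c' @ 3: {1,2,3,4,5,6,7}  (accept∈set)
'c' @ 4: {1,2,3,4,5,6,7}  (accept∈set)
end set {1,2,3,4,5,6,7} — state 5 in

Answer: ACCEPT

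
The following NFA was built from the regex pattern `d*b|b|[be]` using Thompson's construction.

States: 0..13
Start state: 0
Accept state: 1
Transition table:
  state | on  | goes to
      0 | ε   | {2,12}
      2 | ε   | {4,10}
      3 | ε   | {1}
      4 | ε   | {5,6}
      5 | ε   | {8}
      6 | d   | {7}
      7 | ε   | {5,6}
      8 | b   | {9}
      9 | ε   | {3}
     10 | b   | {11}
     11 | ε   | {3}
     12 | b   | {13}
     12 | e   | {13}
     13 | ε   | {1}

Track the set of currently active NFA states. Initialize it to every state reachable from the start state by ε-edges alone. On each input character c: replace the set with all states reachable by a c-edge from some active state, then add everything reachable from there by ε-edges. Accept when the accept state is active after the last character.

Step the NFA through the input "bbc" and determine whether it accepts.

start: ε-closure({0}) = {0,2,4,5,6,8,10,12}
'b' @ 1: {1,3,9,11,13}  ✓accept
'b' @ 2: {}  — no active states
rest 'c' ignored (set empty)
end set {} — state 1 not in

Answer: REJECT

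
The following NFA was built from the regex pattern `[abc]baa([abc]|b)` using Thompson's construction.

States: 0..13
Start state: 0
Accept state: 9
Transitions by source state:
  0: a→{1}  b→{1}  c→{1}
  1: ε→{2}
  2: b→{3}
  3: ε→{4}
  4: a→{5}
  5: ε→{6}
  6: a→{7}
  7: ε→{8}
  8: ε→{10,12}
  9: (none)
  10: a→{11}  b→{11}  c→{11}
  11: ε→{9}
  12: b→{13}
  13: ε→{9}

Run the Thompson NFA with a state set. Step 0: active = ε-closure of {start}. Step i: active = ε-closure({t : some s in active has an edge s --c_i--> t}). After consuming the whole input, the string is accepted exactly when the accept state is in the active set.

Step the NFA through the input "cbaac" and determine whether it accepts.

Answer: ACCEPT

Derivation:
S₀ = ε-closure({0}) = {0}
'c' @ 1: {1,2}
'b' @ 2: {3,4}
'a' @ 3: {5,6}
'a' @ 4: {7,8,10,12}
'c' @ 5: {9,11}  (accept∈set)
end set {9,11} — state 9 in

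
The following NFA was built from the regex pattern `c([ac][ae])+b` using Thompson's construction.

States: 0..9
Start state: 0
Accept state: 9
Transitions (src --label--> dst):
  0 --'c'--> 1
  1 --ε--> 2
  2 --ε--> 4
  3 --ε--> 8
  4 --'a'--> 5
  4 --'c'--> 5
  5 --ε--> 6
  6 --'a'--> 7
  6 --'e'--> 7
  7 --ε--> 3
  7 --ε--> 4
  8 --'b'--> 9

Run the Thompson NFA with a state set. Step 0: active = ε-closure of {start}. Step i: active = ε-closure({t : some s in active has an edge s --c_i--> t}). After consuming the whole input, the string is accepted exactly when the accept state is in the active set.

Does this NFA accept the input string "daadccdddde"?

Answer: REJECT

Trace:
start: ε-closure({0}) = {0}
'd' @ 1: {}  — dead — no transitions
rest 'aadccdddde' ignored (set empty)
after full input: {}  (accept=9 not in)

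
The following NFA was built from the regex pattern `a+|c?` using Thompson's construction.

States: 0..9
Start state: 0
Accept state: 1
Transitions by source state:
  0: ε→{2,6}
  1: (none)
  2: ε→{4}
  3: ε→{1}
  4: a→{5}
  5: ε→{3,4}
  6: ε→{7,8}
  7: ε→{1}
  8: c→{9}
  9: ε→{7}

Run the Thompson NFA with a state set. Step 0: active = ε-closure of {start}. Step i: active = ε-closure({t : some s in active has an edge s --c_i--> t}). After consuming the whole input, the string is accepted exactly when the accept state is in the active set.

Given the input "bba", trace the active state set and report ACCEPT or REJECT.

Answer: REJECT

Derivation:
initial (ε-close {0}): {0,1,2,4,6,7,8}
'b' @ 1: {}  — no active states
rest 'ba' ignored (set empty)
final: {}; accept 1 not in set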